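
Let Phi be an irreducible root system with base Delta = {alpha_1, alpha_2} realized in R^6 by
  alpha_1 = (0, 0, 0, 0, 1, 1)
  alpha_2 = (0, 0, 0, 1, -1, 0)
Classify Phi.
Compute the Cartan integers a_ij = 2(alpha_i, alpha_j)/(alpha_j, alpha_j); the resulting 2x2 Cartan matrix is
[[2, -1], [-1, 2]].
All simple roots have the same length, so the diagram is simply laced. The associated Dynkin diagram is a chain of 2 nodes with single edges (A_2), so the type is A_2 (the algebra sl(3)).

A_2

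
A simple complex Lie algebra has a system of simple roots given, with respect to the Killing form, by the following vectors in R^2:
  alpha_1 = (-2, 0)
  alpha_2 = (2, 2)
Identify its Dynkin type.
type B_2

Compute the Cartan integers a_ij = 2(alpha_i, alpha_j)/(alpha_j, alpha_j); the resulting 2x2 Cartan matrix is
[[2, -1], [-2, 2]].
The roots have two lengths (squared-length ratio 2:1); the short ones are alpha_{1}. The associated Dynkin diagram is a chain of 2 nodes with a double edge at one end; the terminal node there is the unique short simple root (B_2), so the type is B_2 (the algebra so(5)).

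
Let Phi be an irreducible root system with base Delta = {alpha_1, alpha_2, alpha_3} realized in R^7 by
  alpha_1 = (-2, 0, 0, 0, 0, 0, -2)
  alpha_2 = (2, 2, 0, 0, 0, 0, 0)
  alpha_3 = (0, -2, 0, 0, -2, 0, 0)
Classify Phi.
type A_3

Compute the Cartan integers a_ij = 2(alpha_i, alpha_j)/(alpha_j, alpha_j); the resulting 3x3 Cartan matrix is
[[2, -1, 0], [-1, 2, -1], [0, -1, 2]].
All simple roots have the same length, so the diagram is simply laced. The associated Dynkin diagram is a chain of 3 nodes with single edges (A_3), so the type is A_3 (the algebra sl(4)).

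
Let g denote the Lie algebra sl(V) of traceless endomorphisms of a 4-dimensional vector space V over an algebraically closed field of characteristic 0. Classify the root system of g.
This is sl(4), which has dimension 4^2 - 1 = 15 and rank 4 - 1 = 3 (a Cartan subalgebra is the diagonal traceless matrices). In the classification of classical Lie algebras, the special linear algebra sl(n+1) has type A_n; here n = 3, so the Dynkin diagram is a chain of 3 nodes with single edges (A_3). Hence the type is A_3.

A_3 (sl(4))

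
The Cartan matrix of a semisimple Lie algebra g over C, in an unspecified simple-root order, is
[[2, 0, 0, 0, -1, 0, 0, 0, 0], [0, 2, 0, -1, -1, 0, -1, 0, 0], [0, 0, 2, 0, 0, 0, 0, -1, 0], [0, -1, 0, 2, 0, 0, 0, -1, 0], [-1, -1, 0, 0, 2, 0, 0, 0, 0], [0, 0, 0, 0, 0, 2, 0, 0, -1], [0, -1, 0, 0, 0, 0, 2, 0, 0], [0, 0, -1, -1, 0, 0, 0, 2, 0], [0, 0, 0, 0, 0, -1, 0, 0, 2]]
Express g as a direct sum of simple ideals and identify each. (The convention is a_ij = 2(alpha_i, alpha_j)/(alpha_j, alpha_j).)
A_2 (sl(3)) ⊕ E_7

The diagram associated to this matrix has two connected components: the simple roots {alpha_6, alpha_9} form a chain of 2 nodes with single edges (A_2), and {alpha_1, alpha_2, alpha_3, alpha_4, alpha_5, alpha_7, alpha_8} form a chain of 6 nodes with one extra node attached to the third node from one end (E_7). A semisimple Lie algebra decomposes uniquely as the direct sum of simple ideals, one per connected component of its Dynkin diagram, so g ≅ A_2 ⊕ E_7 (dimension 8 + 133 = 141).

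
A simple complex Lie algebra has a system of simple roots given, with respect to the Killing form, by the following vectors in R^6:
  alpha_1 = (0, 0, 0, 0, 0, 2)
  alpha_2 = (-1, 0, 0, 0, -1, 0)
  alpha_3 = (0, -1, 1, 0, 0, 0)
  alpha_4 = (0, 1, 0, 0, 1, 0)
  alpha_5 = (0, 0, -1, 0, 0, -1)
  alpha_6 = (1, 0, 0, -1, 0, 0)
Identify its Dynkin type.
C_6

Compute the Cartan integers a_ij = 2(alpha_i, alpha_j)/(alpha_j, alpha_j); the resulting 6x6 Cartan matrix is
[[2, 0, 0, 0, -2, 0], [0, 2, 0, -1, 0, -1], [0, 0, 2, -1, -1, 0], [0, -1, -1, 2, 0, 0], [-1, 0, -1, 0, 2, 0], [0, -1, 0, 0, 0, 2]].
The roots have two lengths (squared-length ratio 2:1); the short ones are alpha_{2,3,4,5,6}. The associated Dynkin diagram is a chain of 6 nodes with a double edge at one end; the terminal node there is the unique long simple root (C_6), so the type is C_6 (the algebra sp(12)).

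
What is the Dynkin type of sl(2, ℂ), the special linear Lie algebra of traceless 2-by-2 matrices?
This is sl(2), which has dimension 2^2 - 1 = 3 and rank 2 - 1 = 1 (a Cartan subalgebra is the diagonal traceless matrices). In the classification of classical Lie algebras, the special linear algebra sl(n+1) has type A_n; here n = 1, so the Dynkin diagram is a chain of 1 nodes with single edges (A_1). Hence the type is A_1.

A_1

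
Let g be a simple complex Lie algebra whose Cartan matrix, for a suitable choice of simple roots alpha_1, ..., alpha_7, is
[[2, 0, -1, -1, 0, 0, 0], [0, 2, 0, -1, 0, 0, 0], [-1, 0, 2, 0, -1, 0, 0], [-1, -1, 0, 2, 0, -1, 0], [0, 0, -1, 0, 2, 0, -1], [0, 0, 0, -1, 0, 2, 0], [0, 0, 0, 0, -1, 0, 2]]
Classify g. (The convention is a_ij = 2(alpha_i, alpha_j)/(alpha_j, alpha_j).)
The matrix has rank 7 with 2's on the diagonal. Reading the off-diagonal entries as Dynkin edges (a single edge where a_ij = a_ji = -1; a double or triple edge where a_ij * a_ji = 2 or 3), the diagram is a chain of 5 nodes with a fork of two nodes at one end (D_7). One simple-root ordering that puts it in standard form is (alpha_7, alpha_5, alpha_3, alpha_1, alpha_4, alpha_2, alpha_6). So the algebra is type D_7, i.e. so(14).

D7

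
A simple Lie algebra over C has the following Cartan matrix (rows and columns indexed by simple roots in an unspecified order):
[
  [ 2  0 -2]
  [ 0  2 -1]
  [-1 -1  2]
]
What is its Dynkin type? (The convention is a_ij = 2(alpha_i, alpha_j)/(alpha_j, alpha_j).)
C_3 (sp(6))

The matrix has rank 3 with 2's on the diagonal. Reading the off-diagonal entries as Dynkin edges (a single edge where a_ij = a_ji = -1; a double or triple edge where a_ij * a_ji = 2 or 3), the diagram is a chain of 3 nodes with a double edge at one end; the terminal node there is the unique long simple root (C_3). One simple-root ordering that puts it in standard form is (alpha_2, alpha_3, alpha_1). So the algebra is type C_3, i.e. sp(6).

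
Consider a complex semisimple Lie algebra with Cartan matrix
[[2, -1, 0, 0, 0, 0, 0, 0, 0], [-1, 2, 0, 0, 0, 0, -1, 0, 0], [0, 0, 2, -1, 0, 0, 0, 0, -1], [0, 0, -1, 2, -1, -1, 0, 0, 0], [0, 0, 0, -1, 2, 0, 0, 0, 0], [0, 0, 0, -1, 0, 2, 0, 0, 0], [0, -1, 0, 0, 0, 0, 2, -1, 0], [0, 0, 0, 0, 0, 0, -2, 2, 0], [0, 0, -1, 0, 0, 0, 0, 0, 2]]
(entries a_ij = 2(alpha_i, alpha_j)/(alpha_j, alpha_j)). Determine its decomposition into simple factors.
The diagram associated to this matrix has two connected components: the simple roots {alpha_1, alpha_2, alpha_7, alpha_8} form a chain of 4 nodes with a double edge at one end; the terminal node there is the unique long simple root (C_4), and {alpha_3, alpha_4, alpha_5, alpha_6, alpha_9} form a chain of 3 nodes with a fork of two nodes at one end (D_5). A semisimple Lie algebra decomposes uniquely as the direct sum of simple ideals, one per connected component of its Dynkin diagram, so g ≅ C_4 ⊕ D_5 (dimension 36 + 45 = 81).

C_4 (sp(8)) ⊕ D_5 (so(10))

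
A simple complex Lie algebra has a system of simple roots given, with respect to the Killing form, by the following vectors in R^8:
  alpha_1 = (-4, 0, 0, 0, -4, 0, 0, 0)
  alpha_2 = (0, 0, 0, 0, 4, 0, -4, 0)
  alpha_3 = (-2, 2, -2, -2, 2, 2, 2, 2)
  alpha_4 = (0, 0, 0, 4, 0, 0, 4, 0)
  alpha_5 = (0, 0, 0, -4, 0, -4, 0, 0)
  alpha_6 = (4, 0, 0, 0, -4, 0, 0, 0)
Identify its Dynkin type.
Compute the Cartan integers a_ij = 2(alpha_i, alpha_j)/(alpha_j, alpha_j); the resulting 6x6 Cartan matrix is
[[2, -1, 0, 0, 0, 0], [-1, 2, 0, -1, 0, -1], [0, 0, 2, 0, 0, -1], [0, -1, 0, 2, -1, 0], [0, 0, 0, -1, 2, 0], [0, -1, -1, 0, 0, 2]].
All simple roots have the same length, so the diagram is simply laced. The associated Dynkin diagram is a chain of 5 nodes with one extra node attached to the third node from one end (E_6), so the type is E_6.

E6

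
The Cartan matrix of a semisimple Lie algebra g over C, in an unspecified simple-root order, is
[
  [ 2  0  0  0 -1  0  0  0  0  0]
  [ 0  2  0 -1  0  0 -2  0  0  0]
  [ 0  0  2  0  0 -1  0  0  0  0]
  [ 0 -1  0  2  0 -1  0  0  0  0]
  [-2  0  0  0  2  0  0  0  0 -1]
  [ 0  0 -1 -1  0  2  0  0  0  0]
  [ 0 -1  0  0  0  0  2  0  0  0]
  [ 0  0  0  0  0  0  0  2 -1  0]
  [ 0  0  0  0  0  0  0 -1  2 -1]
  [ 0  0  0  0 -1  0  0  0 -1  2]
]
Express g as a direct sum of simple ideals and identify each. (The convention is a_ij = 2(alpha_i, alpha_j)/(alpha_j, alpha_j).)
B_5 (so(11)) ⊕ B_5 (so(11))

The diagram associated to this matrix has two connected components: the simple roots {alpha_2, alpha_3, alpha_4, alpha_6, alpha_7} form a chain of 5 nodes with a double edge at one end; the terminal node there is the unique short simple root (B_5), and {alpha_1, alpha_5, alpha_8, alpha_9, alpha_10} form a chain of 5 nodes with a double edge at one end; the terminal node there is the unique short simple root (B_5). A semisimple Lie algebra decomposes uniquely as the direct sum of simple ideals, one per connected component of its Dynkin diagram, so g ≅ B_5 ⊕ B_5 (dimension 55 + 55 = 110).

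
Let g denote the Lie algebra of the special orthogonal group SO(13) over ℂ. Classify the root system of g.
B_6

This is so(13) with 13 odd, which has dimension 13(13-1)/2 = 78 and rank (13-1)/2 = 6. In the classification of classical Lie algebras, the orthogonal algebra so(2n+1) in an odd number of variables has type B_n; here n = 6, so the Dynkin diagram is a chain of 6 nodes with a double edge at one end; the terminal node there is the unique short simple root (B_6). Hence the type is B_6.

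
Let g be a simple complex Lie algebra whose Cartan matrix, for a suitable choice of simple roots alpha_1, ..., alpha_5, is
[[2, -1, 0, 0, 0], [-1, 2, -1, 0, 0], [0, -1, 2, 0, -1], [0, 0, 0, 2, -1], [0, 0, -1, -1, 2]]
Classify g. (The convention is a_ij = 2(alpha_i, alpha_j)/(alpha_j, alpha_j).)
The matrix has rank 5 with 2's on the diagonal. Reading the off-diagonal entries as Dynkin edges (a single edge where a_ij = a_ji = -1; a double or triple edge where a_ij * a_ji = 2 or 3), the diagram is a chain of 5 nodes with single edges (A_5). One simple-root ordering that puts it in standard form is (alpha_4, alpha_5, alpha_3, alpha_2, alpha_1). So the algebra is type A_5, i.e. sl(6).

A_5 (sl(6))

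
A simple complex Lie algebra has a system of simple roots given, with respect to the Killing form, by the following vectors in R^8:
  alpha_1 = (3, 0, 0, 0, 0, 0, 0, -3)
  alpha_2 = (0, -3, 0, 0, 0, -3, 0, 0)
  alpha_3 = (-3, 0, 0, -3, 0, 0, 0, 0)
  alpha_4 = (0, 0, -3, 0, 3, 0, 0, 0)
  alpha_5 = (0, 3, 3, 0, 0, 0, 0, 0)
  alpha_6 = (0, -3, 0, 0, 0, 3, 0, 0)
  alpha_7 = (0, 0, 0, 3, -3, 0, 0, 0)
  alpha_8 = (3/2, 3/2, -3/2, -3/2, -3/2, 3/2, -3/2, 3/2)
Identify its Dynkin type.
Compute the Cartan integers a_ij = 2(alpha_i, alpha_j)/(alpha_j, alpha_j); the resulting 8x8 Cartan matrix is
[[2, 0, -1, 0, 0, 0, 0, 0], [0, 2, 0, 0, -1, 0, 0, -1], [-1, 0, 2, 0, 0, 0, -1, 0], [0, 0, 0, 2, -1, 0, -1, 0], [0, -1, 0, -1, 2, -1, 0, 0], [0, 0, 0, 0, -1, 2, 0, 0], [0, 0, -1, -1, 0, 0, 2, 0], [0, -1, 0, 0, 0, 0, 0, 2]].
All simple roots have the same length, so the diagram is simply laced. The associated Dynkin diagram is a chain of 7 nodes with one extra node attached to the third node from one end (E_8), so the type is E_8.

E_8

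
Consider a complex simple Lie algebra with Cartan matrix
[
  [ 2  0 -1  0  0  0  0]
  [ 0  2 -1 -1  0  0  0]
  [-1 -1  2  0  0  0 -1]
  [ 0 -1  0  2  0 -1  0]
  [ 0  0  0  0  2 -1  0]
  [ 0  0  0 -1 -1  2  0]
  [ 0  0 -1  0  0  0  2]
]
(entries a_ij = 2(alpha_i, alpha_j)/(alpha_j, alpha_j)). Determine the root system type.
D_7 (so(14))

The matrix has rank 7 with 2's on the diagonal. Reading the off-diagonal entries as Dynkin edges (a single edge where a_ij = a_ji = -1; a double or triple edge where a_ij * a_ji = 2 or 3), the diagram is a chain of 5 nodes with a fork of two nodes at one end (D_7). One simple-root ordering that puts it in standard form is (alpha_5, alpha_6, alpha_4, alpha_2, alpha_3, alpha_1, alpha_7). So the algebra is type D_7, i.e. so(14).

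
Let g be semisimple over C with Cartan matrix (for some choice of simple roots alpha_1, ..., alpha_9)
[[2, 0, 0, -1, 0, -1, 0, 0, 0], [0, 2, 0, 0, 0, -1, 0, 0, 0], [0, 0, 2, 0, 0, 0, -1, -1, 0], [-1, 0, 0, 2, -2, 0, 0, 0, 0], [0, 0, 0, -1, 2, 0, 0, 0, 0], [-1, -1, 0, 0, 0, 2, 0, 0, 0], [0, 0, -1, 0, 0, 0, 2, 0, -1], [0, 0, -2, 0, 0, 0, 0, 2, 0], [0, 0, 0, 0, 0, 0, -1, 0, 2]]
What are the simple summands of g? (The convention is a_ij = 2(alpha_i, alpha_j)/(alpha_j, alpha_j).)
B5 ⊕ C4

The diagram associated to this matrix has two connected components: the simple roots {alpha_1, alpha_2, alpha_4, alpha_5, alpha_6} form a chain of 5 nodes with a double edge at one end; the terminal node there is the unique short simple root (B_5), and {alpha_3, alpha_7, alpha_8, alpha_9} form a chain of 4 nodes with a double edge at one end; the terminal node there is the unique long simple root (C_4). A semisimple Lie algebra decomposes uniquely as the direct sum of simple ideals, one per connected component of its Dynkin diagram, so g ≅ B_5 ⊕ C_4 (dimension 55 + 36 = 91).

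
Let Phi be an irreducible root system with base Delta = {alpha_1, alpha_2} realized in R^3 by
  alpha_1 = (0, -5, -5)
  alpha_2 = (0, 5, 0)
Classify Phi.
Compute the Cartan integers a_ij = 2(alpha_i, alpha_j)/(alpha_j, alpha_j); the resulting 2x2 Cartan matrix is
[[2, -2], [-1, 2]].
The roots have two lengths (squared-length ratio 2:1); the short ones are alpha_{2}. The associated Dynkin diagram is a chain of 2 nodes with a double edge at one end; the terminal node there is the unique short simple root (B_2), so the type is B_2 (the algebra so(5)).

B2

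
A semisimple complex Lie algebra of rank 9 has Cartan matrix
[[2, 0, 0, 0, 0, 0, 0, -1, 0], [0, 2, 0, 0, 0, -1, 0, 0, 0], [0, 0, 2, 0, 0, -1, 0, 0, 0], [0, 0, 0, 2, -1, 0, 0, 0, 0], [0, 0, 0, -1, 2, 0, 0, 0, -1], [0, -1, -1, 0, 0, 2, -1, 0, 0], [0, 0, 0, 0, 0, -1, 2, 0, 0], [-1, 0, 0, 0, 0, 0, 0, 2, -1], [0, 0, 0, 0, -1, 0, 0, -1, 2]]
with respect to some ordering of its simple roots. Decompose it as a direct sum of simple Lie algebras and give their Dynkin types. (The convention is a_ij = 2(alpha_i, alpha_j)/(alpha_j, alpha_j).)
A_5 (sl(6)) ⊕ D_4 (so(8))

The diagram associated to this matrix has two connected components: the simple roots {alpha_1, alpha_4, alpha_5, alpha_8, alpha_9} form a chain of 5 nodes with single edges (A_5), and {alpha_2, alpha_3, alpha_6, alpha_7} form a chain of 2 nodes with a fork of two nodes at one end (D_4). A semisimple Lie algebra decomposes uniquely as the direct sum of simple ideals, one per connected component of its Dynkin diagram, so g ≅ A_5 ⊕ D_4 (dimension 35 + 28 = 63).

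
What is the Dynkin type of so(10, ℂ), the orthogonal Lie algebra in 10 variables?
This is so(10) with 10 even, which has dimension 10(10-1)/2 = 45 and rank 10/2 = 5. In the classification of classical Lie algebras, the orthogonal algebra so(2n) in an even number of variables has type D_n; here n = 5, so the Dynkin diagram is a chain of 3 nodes with a fork of two nodes at one end (D_5). Hence the type is D_5.

D5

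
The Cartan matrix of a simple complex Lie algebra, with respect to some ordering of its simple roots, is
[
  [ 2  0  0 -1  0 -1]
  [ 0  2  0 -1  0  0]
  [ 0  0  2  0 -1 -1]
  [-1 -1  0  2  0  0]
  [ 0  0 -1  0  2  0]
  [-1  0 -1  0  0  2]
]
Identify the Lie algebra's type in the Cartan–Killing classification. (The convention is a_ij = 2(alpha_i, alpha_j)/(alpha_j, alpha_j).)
type A_6

The matrix has rank 6 with 2's on the diagonal. Reading the off-diagonal entries as Dynkin edges (a single edge where a_ij = a_ji = -1; a double or triple edge where a_ij * a_ji = 2 or 3), the diagram is a chain of 6 nodes with single edges (A_6). One simple-root ordering that puts it in standard form is (alpha_2, alpha_4, alpha_1, alpha_6, alpha_3, alpha_5). So the algebra is type A_6, i.e. sl(7).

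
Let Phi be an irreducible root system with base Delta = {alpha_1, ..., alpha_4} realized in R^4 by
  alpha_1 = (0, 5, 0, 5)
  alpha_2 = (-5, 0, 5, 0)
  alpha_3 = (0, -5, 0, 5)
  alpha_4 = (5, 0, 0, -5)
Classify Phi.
Compute the Cartan integers a_ij = 2(alpha_i, alpha_j)/(alpha_j, alpha_j); the resulting 4x4 Cartan matrix is
[[2, 0, 0, -1], [0, 2, 0, -1], [0, 0, 2, -1], [-1, -1, -1, 2]].
All simple roots have the same length, so the diagram is simply laced. The associated Dynkin diagram is a chain of 2 nodes with a fork of two nodes at one end (D_4), so the type is D_4 (the algebra so(8)).

D4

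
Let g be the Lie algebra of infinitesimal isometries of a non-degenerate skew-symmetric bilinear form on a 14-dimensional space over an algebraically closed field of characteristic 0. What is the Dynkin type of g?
C_7 (sp(14))

This is sp(14), which has dimension 14(14+1)/2 = 105 and rank 14/2 = 7. In the classification of classical Lie algebras, the symplectic algebra sp(2n) has type C_n; here n = 7, so the Dynkin diagram is a chain of 7 nodes with a double edge at one end; the terminal node there is the unique long simple root (C_7). Hence the type is C_7.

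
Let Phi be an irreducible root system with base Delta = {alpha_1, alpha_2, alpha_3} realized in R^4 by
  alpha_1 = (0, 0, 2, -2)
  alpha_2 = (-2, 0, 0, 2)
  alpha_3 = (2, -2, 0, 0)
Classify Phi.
type A_3

Compute the Cartan integers a_ij = 2(alpha_i, alpha_j)/(alpha_j, alpha_j); the resulting 3x3 Cartan matrix is
[[2, -1, 0], [-1, 2, -1], [0, -1, 2]].
All simple roots have the same length, so the diagram is simply laced. The associated Dynkin diagram is a chain of 3 nodes with single edges (A_3), so the type is A_3 (the algebra sl(4)).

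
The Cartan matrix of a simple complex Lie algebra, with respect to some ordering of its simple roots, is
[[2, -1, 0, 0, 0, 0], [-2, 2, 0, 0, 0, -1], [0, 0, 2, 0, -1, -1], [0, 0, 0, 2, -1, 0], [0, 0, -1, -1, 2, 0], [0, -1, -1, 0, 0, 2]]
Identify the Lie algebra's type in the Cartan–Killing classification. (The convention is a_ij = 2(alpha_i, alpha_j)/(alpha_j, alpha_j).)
B6

The matrix has rank 6 with 2's on the diagonal. Reading the off-diagonal entries as Dynkin edges (a single edge where a_ij = a_ji = -1; a double or triple edge where a_ij * a_ji = 2 or 3), the diagram is a chain of 6 nodes with a double edge at one end; the terminal node there is the unique short simple root (B_6). One simple-root ordering that puts it in standard form is (alpha_4, alpha_5, alpha_3, alpha_6, alpha_2, alpha_1). So the algebra is type B_6, i.e. so(13).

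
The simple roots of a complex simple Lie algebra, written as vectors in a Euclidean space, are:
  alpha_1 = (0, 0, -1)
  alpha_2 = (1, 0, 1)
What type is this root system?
type B_2

Compute the Cartan integers a_ij = 2(alpha_i, alpha_j)/(alpha_j, alpha_j); the resulting 2x2 Cartan matrix is
[[2, -1], [-2, 2]].
The roots have two lengths (squared-length ratio 2:1); the short ones are alpha_{1}. The associated Dynkin diagram is a chain of 2 nodes with a double edge at one end; the terminal node there is the unique short simple root (B_2), so the type is B_2 (the algebra so(5)).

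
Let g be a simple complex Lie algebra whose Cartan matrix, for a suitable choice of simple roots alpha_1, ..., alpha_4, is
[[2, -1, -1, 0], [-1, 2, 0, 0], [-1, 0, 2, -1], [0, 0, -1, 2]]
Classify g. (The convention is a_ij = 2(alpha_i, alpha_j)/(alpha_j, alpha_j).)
The matrix has rank 4 with 2's on the diagonal. Reading the off-diagonal entries as Dynkin edges (a single edge where a_ij = a_ji = -1; a double or triple edge where a_ij * a_ji = 2 or 3), the diagram is a chain of 4 nodes with single edges (A_4). One simple-root ordering that puts it in standard form is (alpha_4, alpha_3, alpha_1, alpha_2). So the algebra is type A_4, i.e. sl(5).

A_4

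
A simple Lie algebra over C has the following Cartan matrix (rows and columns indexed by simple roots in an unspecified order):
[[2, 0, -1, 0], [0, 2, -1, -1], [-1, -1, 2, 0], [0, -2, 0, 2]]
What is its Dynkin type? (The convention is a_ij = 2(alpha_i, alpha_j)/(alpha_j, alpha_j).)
The matrix has rank 4 with 2's on the diagonal. Reading the off-diagonal entries as Dynkin edges (a single edge where a_ij = a_ji = -1; a double or triple edge where a_ij * a_ji = 2 or 3), the diagram is a chain of 4 nodes with a double edge at one end; the terminal node there is the unique long simple root (C_4). One simple-root ordering that puts it in standard form is (alpha_1, alpha_3, alpha_2, alpha_4). So the algebra is type C_4, i.e. sp(8).

type C_4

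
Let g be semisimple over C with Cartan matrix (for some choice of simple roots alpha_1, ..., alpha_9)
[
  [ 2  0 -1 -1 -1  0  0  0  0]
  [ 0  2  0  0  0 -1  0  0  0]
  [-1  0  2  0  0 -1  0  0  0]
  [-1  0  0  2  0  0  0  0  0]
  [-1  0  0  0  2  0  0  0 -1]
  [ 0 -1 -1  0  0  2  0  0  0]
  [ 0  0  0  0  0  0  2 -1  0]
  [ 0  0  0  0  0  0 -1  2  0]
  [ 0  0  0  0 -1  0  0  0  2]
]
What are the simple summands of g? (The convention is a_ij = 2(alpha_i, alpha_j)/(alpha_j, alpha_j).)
The diagram associated to this matrix has two connected components: the simple roots {alpha_7, alpha_8} form a chain of 2 nodes with single edges (A_2), and {alpha_1, alpha_2, alpha_3, alpha_4, alpha_5, alpha_6, alpha_9} form a chain of 6 nodes with one extra node attached to the third node from one end (E_7). A semisimple Lie algebra decomposes uniquely as the direct sum of simple ideals, one per connected component of its Dynkin diagram, so g ≅ A_2 ⊕ E_7 (dimension 8 + 133 = 141).

type A_2 ⊕ type E_7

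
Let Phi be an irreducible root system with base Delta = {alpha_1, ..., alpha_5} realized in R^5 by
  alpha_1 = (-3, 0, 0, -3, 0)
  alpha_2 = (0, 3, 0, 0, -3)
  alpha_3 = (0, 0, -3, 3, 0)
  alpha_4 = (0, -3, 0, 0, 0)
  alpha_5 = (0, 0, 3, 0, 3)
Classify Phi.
B5

Compute the Cartan integers a_ij = 2(alpha_i, alpha_j)/(alpha_j, alpha_j); the resulting 5x5 Cartan matrix is
[[2, 0, -1, 0, 0], [0, 2, 0, -2, -1], [-1, 0, 2, 0, -1], [0, -1, 0, 2, 0], [0, -1, -1, 0, 2]].
The roots have two lengths (squared-length ratio 2:1); the short ones are alpha_{4}. The associated Dynkin diagram is a chain of 5 nodes with a double edge at one end; the terminal node there is the unique short simple root (B_5), so the type is B_5 (the algebra so(11)).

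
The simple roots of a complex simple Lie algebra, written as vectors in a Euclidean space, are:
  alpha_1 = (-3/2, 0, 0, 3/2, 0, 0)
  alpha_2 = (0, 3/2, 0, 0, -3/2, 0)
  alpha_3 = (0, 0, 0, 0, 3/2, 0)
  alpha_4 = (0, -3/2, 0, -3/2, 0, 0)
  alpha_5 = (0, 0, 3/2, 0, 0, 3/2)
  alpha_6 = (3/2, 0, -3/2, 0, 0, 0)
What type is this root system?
B_6 (so(13))

Compute the Cartan integers a_ij = 2(alpha_i, alpha_j)/(alpha_j, alpha_j); the resulting 6x6 Cartan matrix is
[[2, 0, 0, -1, 0, -1], [0, 2, -2, -1, 0, 0], [0, -1, 2, 0, 0, 0], [-1, -1, 0, 2, 0, 0], [0, 0, 0, 0, 2, -1], [-1, 0, 0, 0, -1, 2]].
The roots have two lengths (squared-length ratio 2:1); the short ones are alpha_{3}. The associated Dynkin diagram is a chain of 6 nodes with a double edge at one end; the terminal node there is the unique short simple root (B_6), so the type is B_6 (the algebra so(13)).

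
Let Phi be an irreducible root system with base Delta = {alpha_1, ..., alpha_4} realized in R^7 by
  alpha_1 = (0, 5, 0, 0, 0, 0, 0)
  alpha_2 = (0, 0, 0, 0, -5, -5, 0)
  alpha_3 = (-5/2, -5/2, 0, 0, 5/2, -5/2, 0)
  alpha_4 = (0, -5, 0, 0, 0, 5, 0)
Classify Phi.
F4

Compute the Cartan integers a_ij = 2(alpha_i, alpha_j)/(alpha_j, alpha_j); the resulting 4x4 Cartan matrix is
[[2, 0, -1, -1], [0, 2, 0, -1], [-1, 0, 2, 0], [-2, -1, 0, 2]].
The roots have two lengths (squared-length ratio 2:1); the short ones are alpha_{1,3}. The associated Dynkin diagram is a chain of 4 nodes with a double edge between the middle two (F_4), so the type is F_4.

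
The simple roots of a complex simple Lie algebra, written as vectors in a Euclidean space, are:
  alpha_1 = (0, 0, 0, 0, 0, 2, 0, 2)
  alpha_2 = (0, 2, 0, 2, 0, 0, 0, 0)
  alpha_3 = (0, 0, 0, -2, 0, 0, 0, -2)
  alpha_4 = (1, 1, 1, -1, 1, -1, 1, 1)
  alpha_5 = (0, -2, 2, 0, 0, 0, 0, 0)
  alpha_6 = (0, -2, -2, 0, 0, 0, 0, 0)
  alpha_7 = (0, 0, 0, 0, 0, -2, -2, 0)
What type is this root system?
Compute the Cartan integers a_ij = 2(alpha_i, alpha_j)/(alpha_j, alpha_j); the resulting 7x7 Cartan matrix is
[[2, 0, -1, 0, 0, 0, -1], [0, 2, -1, 0, -1, -1, 0], [-1, -1, 2, 0, 0, 0, 0], [0, 0, 0, 2, 0, -1, 0], [0, -1, 0, 0, 2, 0, 0], [0, -1, 0, -1, 0, 2, 0], [-1, 0, 0, 0, 0, 0, 2]].
All simple roots have the same length, so the diagram is simply laced. The associated Dynkin diagram is a chain of 6 nodes with one extra node attached to the third node from one end (E_7), so the type is E_7.

E_7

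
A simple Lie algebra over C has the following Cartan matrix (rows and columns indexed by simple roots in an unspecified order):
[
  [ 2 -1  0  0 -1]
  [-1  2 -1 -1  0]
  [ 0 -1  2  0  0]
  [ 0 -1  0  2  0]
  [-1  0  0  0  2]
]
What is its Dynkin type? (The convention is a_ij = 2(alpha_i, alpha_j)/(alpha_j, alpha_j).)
D5

The matrix has rank 5 with 2's on the diagonal. Reading the off-diagonal entries as Dynkin edges (a single edge where a_ij = a_ji = -1; a double or triple edge where a_ij * a_ji = 2 or 3), the diagram is a chain of 3 nodes with a fork of two nodes at one end (D_5). One simple-root ordering that puts it in standard form is (alpha_5, alpha_1, alpha_2, alpha_4, alpha_3). So the algebra is type D_5, i.e. so(10).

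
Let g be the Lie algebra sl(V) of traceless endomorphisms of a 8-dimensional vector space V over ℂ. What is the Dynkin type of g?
This is sl(8), which has dimension 8^2 - 1 = 63 and rank 8 - 1 = 7 (a Cartan subalgebra is the diagonal traceless matrices). In the classification of classical Lie algebras, the special linear algebra sl(n+1) has type A_n; here n = 7, so the Dynkin diagram is a chain of 7 nodes with single edges (A_7). Hence the type is A_7.

A7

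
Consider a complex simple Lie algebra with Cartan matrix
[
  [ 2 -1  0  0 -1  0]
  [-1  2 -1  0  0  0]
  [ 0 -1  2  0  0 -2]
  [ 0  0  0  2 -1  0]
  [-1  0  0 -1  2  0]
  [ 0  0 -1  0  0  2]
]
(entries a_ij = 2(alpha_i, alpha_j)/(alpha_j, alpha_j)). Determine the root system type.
B6

The matrix has rank 6 with 2's on the diagonal. Reading the off-diagonal entries as Dynkin edges (a single edge where a_ij = a_ji = -1; a double or triple edge where a_ij * a_ji = 2 or 3), the diagram is a chain of 6 nodes with a double edge at one end; the terminal node there is the unique short simple root (B_6). One simple-root ordering that puts it in standard form is (alpha_4, alpha_5, alpha_1, alpha_2, alpha_3, alpha_6). So the algebra is type B_6, i.e. so(13).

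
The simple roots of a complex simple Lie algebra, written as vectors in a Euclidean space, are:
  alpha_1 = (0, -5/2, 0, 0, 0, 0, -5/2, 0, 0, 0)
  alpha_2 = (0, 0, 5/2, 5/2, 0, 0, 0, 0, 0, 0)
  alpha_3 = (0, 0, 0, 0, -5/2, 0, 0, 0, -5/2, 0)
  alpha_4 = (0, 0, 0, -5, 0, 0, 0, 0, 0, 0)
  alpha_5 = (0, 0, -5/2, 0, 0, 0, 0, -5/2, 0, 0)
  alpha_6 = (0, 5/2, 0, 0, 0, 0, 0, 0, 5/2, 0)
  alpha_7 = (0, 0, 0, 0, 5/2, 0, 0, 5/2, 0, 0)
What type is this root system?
Compute the Cartan integers a_ij = 2(alpha_i, alpha_j)/(alpha_j, alpha_j); the resulting 7x7 Cartan matrix is
[[2, 0, 0, 0, 0, -1, 0], [0, 2, 0, -1, -1, 0, 0], [0, 0, 2, 0, 0, -1, -1], [0, -2, 0, 2, 0, 0, 0], [0, -1, 0, 0, 2, 0, -1], [-1, 0, -1, 0, 0, 2, 0], [0, 0, -1, 0, -1, 0, 2]].
The roots have two lengths (squared-length ratio 2:1); the short ones are alpha_{1,2,3,5,6,7}. The associated Dynkin diagram is a chain of 7 nodes with a double edge at one end; the terminal node there is the unique long simple root (C_7), so the type is C_7 (the algebra sp(14)).

type C_7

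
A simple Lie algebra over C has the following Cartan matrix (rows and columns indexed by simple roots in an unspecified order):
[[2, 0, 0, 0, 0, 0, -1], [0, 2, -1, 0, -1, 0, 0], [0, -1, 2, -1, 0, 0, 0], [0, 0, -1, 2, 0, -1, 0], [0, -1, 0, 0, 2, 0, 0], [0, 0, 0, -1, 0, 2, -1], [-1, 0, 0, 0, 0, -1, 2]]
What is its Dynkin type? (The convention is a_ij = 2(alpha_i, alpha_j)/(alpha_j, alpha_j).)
The matrix has rank 7 with 2's on the diagonal. Reading the off-diagonal entries as Dynkin edges (a single edge where a_ij = a_ji = -1; a double or triple edge where a_ij * a_ji = 2 or 3), the diagram is a chain of 7 nodes with single edges (A_7). One simple-root ordering that puts it in standard form is (alpha_1, alpha_7, alpha_6, alpha_4, alpha_3, alpha_2, alpha_5). So the algebra is type A_7, i.e. sl(8).

A_7 (sl(8))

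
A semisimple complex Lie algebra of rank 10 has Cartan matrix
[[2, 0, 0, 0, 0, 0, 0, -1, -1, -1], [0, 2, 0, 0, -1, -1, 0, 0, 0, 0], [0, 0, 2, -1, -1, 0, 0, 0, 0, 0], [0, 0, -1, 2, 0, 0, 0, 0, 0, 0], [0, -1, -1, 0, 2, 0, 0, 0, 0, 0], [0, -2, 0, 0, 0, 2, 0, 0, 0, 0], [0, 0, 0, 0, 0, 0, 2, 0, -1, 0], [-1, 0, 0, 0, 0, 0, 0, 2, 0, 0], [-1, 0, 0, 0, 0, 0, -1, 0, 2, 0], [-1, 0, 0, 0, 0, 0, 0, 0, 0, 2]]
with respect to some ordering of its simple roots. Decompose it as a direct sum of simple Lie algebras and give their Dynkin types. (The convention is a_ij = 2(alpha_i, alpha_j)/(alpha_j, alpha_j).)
C_5 + D_5

The diagram associated to this matrix has two connected components: the simple roots {alpha_2, alpha_3, alpha_4, alpha_5, alpha_6} form a chain of 5 nodes with a double edge at one end; the terminal node there is the unique long simple root (C_5), and {alpha_1, alpha_7, alpha_8, alpha_9, alpha_10} form a chain of 3 nodes with a fork of two nodes at one end (D_5). A semisimple Lie algebra decomposes uniquely as the direct sum of simple ideals, one per connected component of its Dynkin diagram, so g ≅ C_5 ⊕ D_5 (dimension 55 + 45 = 100).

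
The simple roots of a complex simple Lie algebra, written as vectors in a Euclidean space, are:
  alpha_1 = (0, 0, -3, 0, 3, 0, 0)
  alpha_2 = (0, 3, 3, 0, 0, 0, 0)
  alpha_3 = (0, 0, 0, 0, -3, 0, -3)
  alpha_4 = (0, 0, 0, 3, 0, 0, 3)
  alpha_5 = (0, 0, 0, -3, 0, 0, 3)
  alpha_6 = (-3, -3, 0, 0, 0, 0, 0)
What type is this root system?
D_6 (so(12))

Compute the Cartan integers a_ij = 2(alpha_i, alpha_j)/(alpha_j, alpha_j); the resulting 6x6 Cartan matrix is
[[2, -1, -1, 0, 0, 0], [-1, 2, 0, 0, 0, -1], [-1, 0, 2, -1, -1, 0], [0, 0, -1, 2, 0, 0], [0, 0, -1, 0, 2, 0], [0, -1, 0, 0, 0, 2]].
All simple roots have the same length, so the diagram is simply laced. The associated Dynkin diagram is a chain of 4 nodes with a fork of two nodes at one end (D_6), so the type is D_6 (the algebra so(12)).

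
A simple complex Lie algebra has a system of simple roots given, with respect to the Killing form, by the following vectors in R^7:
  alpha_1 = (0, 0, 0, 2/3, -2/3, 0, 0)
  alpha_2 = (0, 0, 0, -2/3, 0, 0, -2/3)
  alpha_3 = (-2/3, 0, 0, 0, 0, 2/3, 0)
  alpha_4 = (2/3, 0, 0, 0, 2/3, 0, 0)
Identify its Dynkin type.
Compute the Cartan integers a_ij = 2(alpha_i, alpha_j)/(alpha_j, alpha_j); the resulting 4x4 Cartan matrix is
[[2, -1, 0, -1], [-1, 2, 0, 0], [0, 0, 2, -1], [-1, 0, -1, 2]].
All simple roots have the same length, so the diagram is simply laced. The associated Dynkin diagram is a chain of 4 nodes with single edges (A_4), so the type is A_4 (the algebra sl(5)).

A_4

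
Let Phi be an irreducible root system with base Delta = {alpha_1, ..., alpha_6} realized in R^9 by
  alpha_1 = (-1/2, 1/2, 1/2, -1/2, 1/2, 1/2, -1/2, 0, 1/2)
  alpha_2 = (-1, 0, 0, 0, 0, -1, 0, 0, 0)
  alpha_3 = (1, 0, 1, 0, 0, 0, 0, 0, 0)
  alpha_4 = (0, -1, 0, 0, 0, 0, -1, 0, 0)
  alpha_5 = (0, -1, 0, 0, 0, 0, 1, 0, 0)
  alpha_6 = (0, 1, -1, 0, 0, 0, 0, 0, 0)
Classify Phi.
Compute the Cartan integers a_ij = 2(alpha_i, alpha_j)/(alpha_j, alpha_j); the resulting 6x6 Cartan matrix is
[[2, 0, 0, 0, -1, 0], [0, 2, -1, 0, 0, 0], [0, -1, 2, 0, 0, -1], [0, 0, 0, 2, 0, -1], [-1, 0, 0, 0, 2, -1], [0, 0, -1, -1, -1, 2]].
All simple roots have the same length, so the diagram is simply laced. The associated Dynkin diagram is a chain of 5 nodes with one extra node attached to the third node from one end (E_6), so the type is E_6.

E6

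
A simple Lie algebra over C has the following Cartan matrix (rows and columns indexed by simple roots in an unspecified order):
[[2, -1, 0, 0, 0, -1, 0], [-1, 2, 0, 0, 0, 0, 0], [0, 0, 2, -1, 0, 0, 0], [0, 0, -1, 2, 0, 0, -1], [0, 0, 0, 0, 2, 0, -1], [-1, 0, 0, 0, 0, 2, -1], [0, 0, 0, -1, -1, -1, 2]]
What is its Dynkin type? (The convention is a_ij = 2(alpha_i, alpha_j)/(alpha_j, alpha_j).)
E_7

The matrix has rank 7 with 2's on the diagonal. Reading the off-diagonal entries as Dynkin edges (a single edge where a_ij = a_ji = -1; a double or triple edge where a_ij * a_ji = 2 or 3), the diagram is a chain of 6 nodes with one extra node attached to the third node from one end (E_7). One simple-root ordering that puts it in standard form is (alpha_3, alpha_5, alpha_4, alpha_7, alpha_6, alpha_1, alpha_2). So the algebra is type E_7.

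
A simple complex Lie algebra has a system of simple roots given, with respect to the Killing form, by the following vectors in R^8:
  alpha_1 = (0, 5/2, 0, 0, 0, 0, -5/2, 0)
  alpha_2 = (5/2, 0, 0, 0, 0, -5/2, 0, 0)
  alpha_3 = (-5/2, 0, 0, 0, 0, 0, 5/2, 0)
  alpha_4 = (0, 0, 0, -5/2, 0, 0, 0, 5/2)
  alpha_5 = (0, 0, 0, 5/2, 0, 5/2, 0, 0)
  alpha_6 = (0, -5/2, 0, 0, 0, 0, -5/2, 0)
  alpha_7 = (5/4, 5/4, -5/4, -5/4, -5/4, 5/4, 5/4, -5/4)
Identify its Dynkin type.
type E_7

Compute the Cartan integers a_ij = 2(alpha_i, alpha_j)/(alpha_j, alpha_j); the resulting 7x7 Cartan matrix is
[[2, 0, -1, 0, 0, 0, 0], [0, 2, -1, 0, -1, 0, 0], [-1, -1, 2, 0, 0, -1, 0], [0, 0, 0, 2, -1, 0, 0], [0, -1, 0, -1, 2, 0, 0], [0, 0, -1, 0, 0, 2, -1], [0, 0, 0, 0, 0, -1, 2]].
All simple roots have the same length, so the diagram is simply laced. The associated Dynkin diagram is a chain of 6 nodes with one extra node attached to the third node from one end (E_7), so the type is E_7.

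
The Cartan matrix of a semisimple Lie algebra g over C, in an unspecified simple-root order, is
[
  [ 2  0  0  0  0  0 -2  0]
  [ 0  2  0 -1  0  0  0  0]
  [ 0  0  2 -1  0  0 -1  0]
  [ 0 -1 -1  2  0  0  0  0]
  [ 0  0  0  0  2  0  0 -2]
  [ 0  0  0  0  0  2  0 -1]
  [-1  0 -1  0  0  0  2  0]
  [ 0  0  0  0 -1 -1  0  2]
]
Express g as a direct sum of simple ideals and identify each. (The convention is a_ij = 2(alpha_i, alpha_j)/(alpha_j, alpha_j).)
The diagram associated to this matrix has two connected components: the simple roots {alpha_5, alpha_6, alpha_8} form a chain of 3 nodes with a double edge at one end; the terminal node there is the unique long simple root (C_3), and {alpha_1, alpha_2, alpha_3, alpha_4, alpha_7} form a chain of 5 nodes with a double edge at one end; the terminal node there is the unique long simple root (C_5). A semisimple Lie algebra decomposes uniquely as the direct sum of simple ideals, one per connected component of its Dynkin diagram, so g ≅ C_3 ⊕ C_5 (dimension 21 + 55 = 76).

type C_3 + type C_5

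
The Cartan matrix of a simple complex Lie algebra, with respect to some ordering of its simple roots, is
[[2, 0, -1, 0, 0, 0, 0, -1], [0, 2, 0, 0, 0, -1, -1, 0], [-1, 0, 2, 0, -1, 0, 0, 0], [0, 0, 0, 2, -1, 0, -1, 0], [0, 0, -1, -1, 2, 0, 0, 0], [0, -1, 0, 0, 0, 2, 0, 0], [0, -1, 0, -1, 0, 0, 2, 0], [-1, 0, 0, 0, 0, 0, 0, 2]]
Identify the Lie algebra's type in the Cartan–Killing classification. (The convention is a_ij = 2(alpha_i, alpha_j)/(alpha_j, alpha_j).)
type A_8

The matrix has rank 8 with 2's on the diagonal. Reading the off-diagonal entries as Dynkin edges (a single edge where a_ij = a_ji = -1; a double or triple edge where a_ij * a_ji = 2 or 3), the diagram is a chain of 8 nodes with single edges (A_8). One simple-root ordering that puts it in standard form is (alpha_6, alpha_2, alpha_7, alpha_4, alpha_5, alpha_3, alpha_1, alpha_8). So the algebra is type A_8, i.e. sl(9).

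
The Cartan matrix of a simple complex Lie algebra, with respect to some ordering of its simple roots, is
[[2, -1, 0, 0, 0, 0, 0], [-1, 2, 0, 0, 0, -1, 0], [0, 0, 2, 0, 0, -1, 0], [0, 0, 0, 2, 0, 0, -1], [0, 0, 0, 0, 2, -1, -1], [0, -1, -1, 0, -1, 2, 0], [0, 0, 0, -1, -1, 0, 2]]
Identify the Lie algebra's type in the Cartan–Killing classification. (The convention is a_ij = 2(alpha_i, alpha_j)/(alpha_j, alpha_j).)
The matrix has rank 7 with 2's on the diagonal. Reading the off-diagonal entries as Dynkin edges (a single edge where a_ij = a_ji = -1; a double or triple edge where a_ij * a_ji = 2 or 3), the diagram is a chain of 6 nodes with one extra node attached to the third node from one end (E_7). One simple-root ordering that puts it in standard form is (alpha_1, alpha_3, alpha_2, alpha_6, alpha_5, alpha_7, alpha_4). So the algebra is type E_7.

E_7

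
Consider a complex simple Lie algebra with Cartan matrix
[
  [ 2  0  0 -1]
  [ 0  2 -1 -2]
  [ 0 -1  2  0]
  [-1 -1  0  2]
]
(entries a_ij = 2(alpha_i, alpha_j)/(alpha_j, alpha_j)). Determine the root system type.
The matrix has rank 4 with 2's on the diagonal. Reading the off-diagonal entries as Dynkin edges (a single edge where a_ij = a_ji = -1; a double or triple edge where a_ij * a_ji = 2 or 3), the diagram is a chain of 4 nodes with a double edge between the middle two (F_4). One simple-root ordering that puts it in standard form is (alpha_3, alpha_2, alpha_4, alpha_1). So the algebra is type F_4.

type F_4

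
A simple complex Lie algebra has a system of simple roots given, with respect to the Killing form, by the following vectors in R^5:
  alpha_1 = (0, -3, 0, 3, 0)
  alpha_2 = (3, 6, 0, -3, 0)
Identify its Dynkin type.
Compute the Cartan integers a_ij = 2(alpha_i, alpha_j)/(alpha_j, alpha_j); the resulting 2x2 Cartan matrix is
[[2, -1], [-3, 2]].
The roots have two lengths (squared-length ratio 3:1); the short ones are alpha_{1}. The associated Dynkin diagram is two nodes joined by a triple edge (G_2), so the type is G_2.

G_2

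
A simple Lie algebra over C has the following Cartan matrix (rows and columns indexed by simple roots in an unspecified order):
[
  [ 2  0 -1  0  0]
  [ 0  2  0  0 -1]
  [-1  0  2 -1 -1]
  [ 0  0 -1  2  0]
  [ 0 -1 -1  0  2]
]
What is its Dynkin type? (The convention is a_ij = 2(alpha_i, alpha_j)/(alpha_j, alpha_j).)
The matrix has rank 5 with 2's on the diagonal. Reading the off-diagonal entries as Dynkin edges (a single edge where a_ij = a_ji = -1; a double or triple edge where a_ij * a_ji = 2 or 3), the diagram is a chain of 3 nodes with a fork of two nodes at one end (D_5). One simple-root ordering that puts it in standard form is (alpha_2, alpha_5, alpha_3, alpha_1, alpha_4). So the algebra is type D_5, i.e. so(10).

D_5 (so(10))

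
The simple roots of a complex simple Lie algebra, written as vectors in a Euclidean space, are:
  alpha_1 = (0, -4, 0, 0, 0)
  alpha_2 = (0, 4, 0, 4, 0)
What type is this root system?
Compute the Cartan integers a_ij = 2(alpha_i, alpha_j)/(alpha_j, alpha_j); the resulting 2x2 Cartan matrix is
[[2, -1], [-2, 2]].
The roots have two lengths (squared-length ratio 2:1); the short ones are alpha_{1}. The associated Dynkin diagram is a chain of 2 nodes with a double edge at one end; the terminal node there is the unique short simple root (B_2), so the type is B_2 (the algebra so(5)).

B2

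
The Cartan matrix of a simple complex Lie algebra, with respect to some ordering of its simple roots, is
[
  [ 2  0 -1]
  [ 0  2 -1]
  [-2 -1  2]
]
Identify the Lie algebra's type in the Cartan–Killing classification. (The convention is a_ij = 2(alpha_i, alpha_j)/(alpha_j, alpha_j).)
B3

The matrix has rank 3 with 2's on the diagonal. Reading the off-diagonal entries as Dynkin edges (a single edge where a_ij = a_ji = -1; a double or triple edge where a_ij * a_ji = 2 or 3), the diagram is a chain of 3 nodes with a double edge at one end; the terminal node there is the unique short simple root (B_3). One simple-root ordering that puts it in standard form is (alpha_2, alpha_3, alpha_1). So the algebra is type B_3, i.e. so(7).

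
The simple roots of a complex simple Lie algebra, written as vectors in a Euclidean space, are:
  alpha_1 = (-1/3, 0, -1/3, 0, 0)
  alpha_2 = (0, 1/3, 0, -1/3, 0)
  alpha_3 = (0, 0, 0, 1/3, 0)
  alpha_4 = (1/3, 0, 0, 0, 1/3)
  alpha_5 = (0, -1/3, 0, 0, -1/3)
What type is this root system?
B_5 (so(11))

Compute the Cartan integers a_ij = 2(alpha_i, alpha_j)/(alpha_j, alpha_j); the resulting 5x5 Cartan matrix is
[[2, 0, 0, -1, 0], [0, 2, -2, 0, -1], [0, -1, 2, 0, 0], [-1, 0, 0, 2, -1], [0, -1, 0, -1, 2]].
The roots have two lengths (squared-length ratio 2:1); the short ones are alpha_{3}. The associated Dynkin diagram is a chain of 5 nodes with a double edge at one end; the terminal node there is the unique short simple root (B_5), so the type is B_5 (the algebra so(11)).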